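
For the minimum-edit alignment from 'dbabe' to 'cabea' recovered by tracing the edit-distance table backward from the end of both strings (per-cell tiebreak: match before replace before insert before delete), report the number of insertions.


Edit distance = 3. Backtracking from cell (5, 5) with preference match > replace > insert > delete,
then listing the resulting alignment 'dbabe' -> 'cabea' left to right:
  Step 1: delete 'd'
  Step 2: replace b->c
  Step 3: keep 'a'
  Step 4: keep 'b'
  Step 5: keep 'e'
  Step 6: insert 'a' [insertion #1]
Total insertions: 1

1


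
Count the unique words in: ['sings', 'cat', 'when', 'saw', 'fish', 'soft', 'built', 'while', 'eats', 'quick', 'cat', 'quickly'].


Listing all tokens and tracking unique types:
  Token 1: 'sings' -> NEW (unique so far: 1)
  Token 2: 'cat' -> NEW (unique so far: 2)
  Token 3: 'when' -> NEW (unique so far: 3)
  Token 4: 'saw' -> NEW (unique so far: 4)
  Token 5: 'fish' -> NEW (unique so far: 5)
  Token 6: 'soft' -> NEW (unique so far: 6)
  Token 7: 'built' -> NEW (unique so far: 7)
  Token 8: 'while' -> NEW (unique so far: 8)
  Token 9: 'eats' -> NEW (unique so far: 9)
  Token 10: 'quick' -> NEW (unique so far: 10)
  Token 11: 'cat' -> duplicate (unique so far: 10)
  Token 12: 'quickly' -> NEW (unique so far: 11)
Unique types: ('built', 'cat', 'eats', 'fish', 'quick', 'quickly', 'saw', 'sings', 'soft', 'when', 'while')
Vocabulary size: 11

11


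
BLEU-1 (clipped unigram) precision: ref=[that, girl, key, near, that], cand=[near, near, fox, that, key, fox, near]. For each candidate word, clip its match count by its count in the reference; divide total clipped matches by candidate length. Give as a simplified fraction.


Reference word counts: {'girl': 1, 'key': 1, 'near': 1, 'that': 2}
Checking each candidate word (with clipping):
  'near' -> in reference (ref count 1, used 1/1) -> match (matches: 1)
  'near' -> ref count 1 already used up (1/1) -> clipped, no match (matches: 1)
  'fox' -> not in reference -> no match (matches: 1)
  'that' -> in reference (ref count 2, used 1/2) -> match (matches: 2)
  'key' -> in reference (ref count 1, used 1/1) -> match (matches: 3)
  'fox' -> not in reference -> no match (matches: 3)
  'near' -> ref count 1 already used up (1/1) -> clipped, no match (matches: 3)
Clipped matches: 3, Candidate length: 7
Precision = 3/7

3/7


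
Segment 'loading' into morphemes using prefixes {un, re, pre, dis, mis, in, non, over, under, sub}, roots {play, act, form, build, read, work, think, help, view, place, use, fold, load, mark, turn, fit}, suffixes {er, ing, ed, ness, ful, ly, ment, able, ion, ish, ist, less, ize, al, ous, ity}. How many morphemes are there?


Segmenting 'loading' against the inventory:
  'load' -> root (morpheme 1)
  'ing' -> suffix (morpheme 2)
Total morphemes: 2

2


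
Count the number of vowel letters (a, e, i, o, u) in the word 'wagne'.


Scanning each character of 'wagne':
  Position 1: 'w' -> consonant (running count: 0)
  Position 2: 'a' -> vowel (running count: 1)
  Position 3: 'g' -> consonant (running count: 1)
  Position 4: 'n' -> consonant (running count: 1)
  Position 5: 'e' -> vowel (running count: 2)
Total vowels: 2

2


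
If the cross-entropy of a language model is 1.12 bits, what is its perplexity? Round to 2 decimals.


Perplexity formula: PP = 2^H
H = 1.12
PP = 2^1.12
Decompose: 2^1.12 = 2^1 * 2^0.12
2^1 = 2, 2^0.12 ~ 1.0867349
PP ~ 2 * 1.0867349 = 2.1734698
Rounded to 2 decimals: 2.17

2.17


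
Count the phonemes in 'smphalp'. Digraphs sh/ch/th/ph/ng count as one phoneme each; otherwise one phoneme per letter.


Parsing 'smphalp' greedily, digraphs first:
  's' -> consonant phoneme (phonemes so far: 1)
  'm' -> consonant phoneme (phonemes so far: 2)
  'ph' -> digraph (1 consonant phoneme) (phonemes so far: 3)
  'a' -> vowel phoneme (phonemes so far: 4)
  'l' -> consonant phoneme (phonemes so far: 5)
  'p' -> consonant phoneme (phonemes so far: 6)
Total phonemes: 6

6


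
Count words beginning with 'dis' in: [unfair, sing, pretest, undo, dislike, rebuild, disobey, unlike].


Checking each word for prefix 'dis':
  'unfair' -> no (count: 0)
  'sing' -> no (count: 0)
  'pretest' -> no (count: 0)
  'undo' -> no (count: 0)
  'dislike' -> YES, starts with 'dis' (count: 1)
  'rebuild' -> no (count: 1)
  'disobey' -> YES, starts with 'dis' (count: 2)
  'unlike' -> no (count: 2)
Total with prefix 'dis': 2

2


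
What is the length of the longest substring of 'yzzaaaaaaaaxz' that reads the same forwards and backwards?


Scanning 'yzzaaaaaaaaxz' for palindromic substrings.
Substring at positions 3-10: 'aaaaaaaa'.
Check: reverse('aaaaaaaa') = 'aaaaaaaa' -> palindrome confirmed.
Neighbouring characters ('z' / 'x') break symmetry, so it cannot extend further.
No longer palindromic substring exists; longest length = 8

8


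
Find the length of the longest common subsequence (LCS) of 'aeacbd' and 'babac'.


DP table for LCS of 'aeacbd' and 'babac':
       b  a  b  a  c
    0  0  0  0  0  0
  a 0  0  1  1  1  1
  e 0  0  1  1  1  1
  a 0  0  1  1  2  2
  c 0  0  1  1  2  3
  b 0  1  1  2  2  3
  d 0  1  1  2  2  3
LCS: 'aac'
LCS length = 3

3


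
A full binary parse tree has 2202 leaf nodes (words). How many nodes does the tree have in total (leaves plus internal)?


Leaf nodes (terminals): 2202
Internal nodes = n - 1 = 2202 - 1 = 2201
Total = leaves + internal = 2202 + 2201 = 4403

4403


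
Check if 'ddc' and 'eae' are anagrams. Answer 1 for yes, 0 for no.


Sort characters of 'ddc': 'cdd'
Sort characters of 'eae': 'aee'
Sorted forms differ -> they are NOT anagrams
Result: 0

0


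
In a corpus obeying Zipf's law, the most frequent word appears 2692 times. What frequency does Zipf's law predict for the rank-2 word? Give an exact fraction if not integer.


Zipf's law: freq(rank) = f1 / rank
f1 = 2692, rank = 2
freq = 2692 / 2
= 1346

1346


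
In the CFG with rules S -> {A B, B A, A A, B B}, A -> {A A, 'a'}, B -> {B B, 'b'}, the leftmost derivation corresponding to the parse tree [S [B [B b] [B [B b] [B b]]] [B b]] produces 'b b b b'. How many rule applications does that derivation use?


Every bracketed nonterminal node [X ...] in the tree is produced by exactly one rule application.
Reading the tree off as a leftmost derivation:
  Step 1: S  =>  B B   (applied S -> B B)
  Step 2: B B  =>  B B B   (applied B -> B B)
  Step 3: B B B  =>  b B B   (applied B -> b)
  Step 4: b B B  =>  b B B B   (applied B -> B B)
  Step 5: b B B B  =>  b b B B   (applied B -> b)
  Step 6: b b B B  =>  b b b B   (applied B -> b)
  Step 7: b b b B  =>  b b b b   (applied B -> b)
Final yield: b b b b
Total rewrite steps: 7

7


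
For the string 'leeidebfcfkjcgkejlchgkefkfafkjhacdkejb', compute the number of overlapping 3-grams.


String 'leeidebfcfkjcgkejlchgkefkfafkjhacdkejb' has length L = 38.
Number of overlapping n-grams = L - n + 1
Substituting: 38 - 3 + 1 = 36

36


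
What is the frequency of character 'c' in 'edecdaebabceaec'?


Scanning 'edecdaebabceaec' for 'c':
  Position 3: 'c' -> MATCH (count: 1)
  Position 10: 'c' -> MATCH (count: 2)
  Position 14: 'c' -> MATCH (count: 3)
Total occurrences of 'c': 3

3


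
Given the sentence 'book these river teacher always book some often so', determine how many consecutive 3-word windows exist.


Word trigrams from [9] words:
  Trigram 1: (book these river)
  Trigram 2: (these river teacher)
  Trigram 3: (river teacher always)
  Trigram 4: (teacher always book)
  Trigram 5: (always book some)
  Trigram 6: (book some often)
  Trigram 7: (some often so)
Total word trigrams: 9 - 2 = 7

7


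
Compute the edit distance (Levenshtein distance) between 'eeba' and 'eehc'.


Building DP table for s1='eeba' (len 4) and s2='eehc' (len 4):
       e  e  h  c
    0  1  2  3  4
  e 1  0  1  2  3
  e 2  1  0  1  2
  b 3  2  1  1  2
  a 4  3  2  2  2
Edit distance = dp[4][4] = 2

2


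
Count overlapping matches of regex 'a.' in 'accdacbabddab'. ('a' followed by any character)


Pattern: a. means 'a' followed by any character.
Scanning 'accdacbabddab' position-by-position:
  Pos 0: window 'ac' -> MATCH
  Pos 1: window 'cc' -> no
  Pos 2: window 'cd' -> no
  Pos 3: window 'da' -> no
  Pos 4: window 'ac' -> MATCH
  Pos 5: window 'cb' -> no
  Pos 6: window 'ba' -> no
  Pos 7: window 'ab' -> MATCH
  Pos 8: window 'bd' -> no
  Pos 9: window 'dd' -> no
  Pos 10: window 'da' -> no
  Pos 11: window 'ab' -> MATCH
  Pos 12: window 'b' -> no
Total matches: 4

4


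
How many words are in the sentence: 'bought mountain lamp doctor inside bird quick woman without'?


Counting words by splitting on spaces:
  Word 1: 'bought'
  Word 2: 'mountain'
  Word 3: 'lamp'
  Word 4: 'doctor'
  Word 5: 'inside'
  Word 6: 'bird'
  Word 7: 'quick'
  Word 8: 'woman'
  Word 9: 'without'
Total words: 9

9


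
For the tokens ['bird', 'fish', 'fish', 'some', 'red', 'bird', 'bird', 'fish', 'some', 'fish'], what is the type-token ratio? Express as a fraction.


Tokens: 10
Unique types: ('bird', 'fish', 'red', 'some') = 4
TTR = 4/10
Simplify: divide both by 2 -> 2/5
TTR = 2/5

2/5


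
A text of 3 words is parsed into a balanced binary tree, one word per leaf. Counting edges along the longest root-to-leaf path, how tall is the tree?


In a balanced binary tree with n leaves the deepest leaf is ceil(log2(n)) edges below the root.
log2(3) = 1.5850
ceil(1.5850) = 2
height (edges) = 2

2


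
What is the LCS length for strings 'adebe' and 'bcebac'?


DP table for LCS of 'adebe' and 'bcebac':
       b  c  e  b  a  c
    0  0  0  0  0  0  0
  a 0  0  0  0  0  1  1
  d 0  0  0  0  0  1  1
  e 0  0  0  1  1  1  1
  b 0  1  1  1  2  2  2
  e 0  1  1  2  2  2  2
LCS: 'eb'
LCS length = 2

2


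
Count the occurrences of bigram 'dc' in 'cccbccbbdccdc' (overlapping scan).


Scanning 'cccbccbbdccdc' for bigram 'dc':
  Position 0: 'cc' -> no
  Position 1: 'cc' -> no
  Position 2: 'cb' -> no
  Position 3: 'bc' -> no
  Position 4: 'cc' -> no
  Position 5: 'cb' -> no
  Position 6: 'bb' -> no
  Position 7: 'bd' -> no
  Position 8: 'dc' -> MATCH
  Position 9: 'cc' -> no
  Position 10: 'cd' -> no
  Position 11: 'dc' -> MATCH
Total matches: 2

2


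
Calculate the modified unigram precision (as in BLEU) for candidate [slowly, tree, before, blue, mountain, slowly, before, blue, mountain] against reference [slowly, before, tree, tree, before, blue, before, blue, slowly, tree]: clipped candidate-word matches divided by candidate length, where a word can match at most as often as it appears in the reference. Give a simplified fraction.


Reference word counts: {'before': 3, 'blue': 2, 'slowly': 2, 'tree': 3}
Checking each candidate word (with clipping):
  'slowly' -> in reference (ref count 2, used 1/2) -> match (matches: 1)
  'tree' -> in reference (ref count 3, used 1/3) -> match (matches: 2)
  'before' -> in reference (ref count 3, used 1/3) -> match (matches: 3)
  'blue' -> in reference (ref count 2, used 1/2) -> match (matches: 4)
  'mountain' -> not in reference -> no match (matches: 4)
  'slowly' -> in reference (ref count 2, used 2/2) -> match (matches: 5)
  'before' -> in reference (ref count 3, used 2/3) -> match (matches: 6)
  'blue' -> in reference (ref count 2, used 2/2) -> match (matches: 7)
  'mountain' -> not in reference -> no match (matches: 7)
Clipped matches: 7, Candidate length: 9
Precision = 7/9

7/9


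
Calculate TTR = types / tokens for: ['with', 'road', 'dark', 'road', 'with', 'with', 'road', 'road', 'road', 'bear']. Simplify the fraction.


Tokens: 10
Unique types: ('bear', 'dark', 'road', 'with') = 4
TTR = 4/10
Simplify: divide both by 2 -> 2/5
TTR = 2/5

2/5


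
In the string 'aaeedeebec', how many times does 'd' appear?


Scanning 'aaeedeebec' for 'd':
  Position 4: 'd' -> MATCH (count: 1)
Total occurrences of 'd': 1

1


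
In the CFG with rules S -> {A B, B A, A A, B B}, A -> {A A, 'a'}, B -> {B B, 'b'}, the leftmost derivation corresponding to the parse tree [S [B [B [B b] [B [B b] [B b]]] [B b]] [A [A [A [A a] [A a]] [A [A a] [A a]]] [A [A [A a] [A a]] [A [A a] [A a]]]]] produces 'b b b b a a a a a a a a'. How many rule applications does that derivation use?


Every bracketed nonterminal node [X ...] in the tree is produced by exactly one rule application.
Reading the tree off as a leftmost derivation:
  Step 1: S  =>  B A   (applied S -> B A)
  Step 2: B A  =>  B B A   (applied B -> B B)
  Step 3: B B A  =>  B B B A   (applied B -> B B)
  Step 4: B B B A  =>  b B B A   (applied B -> b)
  Step 5: b B B A  =>  b B B B A   (applied B -> B B)
  Step 6: b B B B A  =>  b b B B A   (applied B -> b)
  Step 7: b b B B A  =>  b b b B A   (applied B -> b)
  Step 8: b b b B A  =>  b b b b A   (applied B -> b)
  Step 9: b b b b A  =>  b b b b A A   (applied A -> A A)
  Step 10: b b b b A A  =>  b b b b A A A   (applied A -> A A)
  Step 11: b b b b A A A  =>  b b b b A A A A   (applied A -> A A)
  Step 12: b b b b A A A A  =>  b b b b a A A A   (applied A -> a)
  Step 13: b b b b a A A A  =>  b b b b a a A A   (applied A -> a)
  Step 14: b b b b a a A A  =>  b b b b a a A A A   (applied A -> A A)
  Step 15: b b b b a a A A A  =>  b b b b a a a A A   (applied A -> a)
  Step 16: b b b b a a a A A  =>  b b b b a a a a A   (applied A -> a)
  Step 17: b b b b a a a a A  =>  b b b b a a a a A A   (applied A -> A A)
  Step 18: b b b b a a a a A A  =>  b b b b a a a a A A A   (applied A -> A A)
  Step 19: b b b b a a a a A A A  =>  b b b b a a a a a A A   (applied A -> a)
  Step 20: b b b b a a a a a A A  =>  b b b b a a a a a a A   (applied A -> a)
  Step 21: b b b b a a a a a a A  =>  b b b b a a a a a a A A   (applied A -> A A)
  Step 22: b b b b a a a a a a A A  =>  b b b b a a a a a a a A   (applied A -> a)
  Step 23: b b b b a a a a a a a A  =>  b b b b a a a a a a a a   (applied A -> a)
Final yield: b b b b a a a a a a a a
Total rewrite steps: 23

23


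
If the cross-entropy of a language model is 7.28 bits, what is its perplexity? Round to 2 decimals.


Perplexity formula: PP = 2^H
H = 7.28
PP = 2^7.28
Decompose: 2^7.28 = 2^7 * 2^0.28
2^7 = 128, 2^0.28 ~ 1.2141949
PP ~ 128 * 1.2141949 = 155.4169472
Rounded to 2 decimals: 155.42

155.42


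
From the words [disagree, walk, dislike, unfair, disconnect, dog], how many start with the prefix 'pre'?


Checking each word for prefix 'pre':
  'disagree' -> no (count: 0)
  'walk' -> no (count: 0)
  'dislike' -> no (count: 0)
  'unfair' -> no (count: 0)
  'disconnect' -> no (count: 0)
  'dog' -> no (count: 0)
Total with prefix 'pre': 0

0


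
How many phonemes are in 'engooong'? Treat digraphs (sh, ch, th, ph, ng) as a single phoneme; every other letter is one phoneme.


Parsing 'engooong' greedily, digraphs first:
  'e' -> vowel phoneme (phonemes so far: 1)
  'ng' -> digraph (1 consonant phoneme) (phonemes so far: 2)
  'o' -> vowel phoneme (phonemes so far: 3)
  'o' -> vowel phoneme (phonemes so far: 4)
  'o' -> vowel phoneme (phonemes so far: 5)
  'ng' -> digraph (1 consonant phoneme) (phonemes so far: 6)
Total phonemes: 6

6


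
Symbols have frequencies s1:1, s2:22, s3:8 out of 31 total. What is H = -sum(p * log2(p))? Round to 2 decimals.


Computing entropy H = -sum(p_i * log2(p_i)):
  s1: p = 1/31 = 0.0323, -p*log2(p) = 0.1598
  s2: p = 22/31 = 0.7097, -p*log2(p) = 0.3511
  s3: p = 8/31 = 0.2581, -p*log2(p) = 0.5043
H = sum of terms = 1.0152
Rounded to 2 decimals: 1.02

1.02


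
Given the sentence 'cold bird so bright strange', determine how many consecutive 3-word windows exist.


Word trigrams from [5] words:
  Trigram 1: (cold bird so)
  Trigram 2: (bird so bright)
  Trigram 3: (so bright strange)
Total word trigrams: 5 - 2 = 3

3


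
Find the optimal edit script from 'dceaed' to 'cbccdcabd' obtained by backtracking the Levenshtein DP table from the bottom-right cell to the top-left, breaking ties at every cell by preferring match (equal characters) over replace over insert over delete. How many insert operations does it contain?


Edit distance = 6. Backtracking from cell (6, 9) with preference match > replace > insert > delete,
then listing the resulting alignment 'dceaed' -> 'cbccdcabd' left to right:
  Step 1: insert 'c' [insertion #1]
  Step 2: insert 'b' [insertion #2]
  Step 3: replace d->c
  Step 4: keep 'c'
  Step 5: insert 'd' [insertion #3]
  Step 6: replace e->c
  Step 7: keep 'a'
  Step 8: replace e->b
  Step 9: keep 'd'
Total insertions: 3

3


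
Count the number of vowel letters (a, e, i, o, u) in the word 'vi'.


Scanning each character of 'vi':
  Position 1: 'v' -> consonant (running count: 0)
  Position 2: 'i' -> vowel (running count: 1)
Total vowels: 1

1


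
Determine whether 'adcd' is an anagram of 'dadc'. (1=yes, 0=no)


Sort characters of 'adcd': 'acdd'
Sort characters of 'dadc': 'acdd'
Sorted forms match -> they ARE anagrams
Result: 1

1


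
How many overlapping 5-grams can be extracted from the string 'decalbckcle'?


String 'decalbckcle' has length L = 11.
Number of overlapping n-grams = L - n + 1
Substituting: 11 - 5 + 1 = 7

7


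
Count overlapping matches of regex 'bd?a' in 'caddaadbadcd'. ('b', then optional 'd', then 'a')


Pattern: bd?a means 'b', then optional 'd', then 'a'.
Scanning 'caddaadbadcd' position-by-position:
  Pos 0: window 'cad' -> no
  Pos 1: window 'add' -> no
  Pos 2: window 'dda' -> no
  Pos 3: window 'daa' -> no
  Pos 4: window 'aad' -> no
  Pos 5: window 'adb' -> no
  Pos 6: window 'dba' -> no
  Pos 7: window 'bad' -> MATCH
  Pos 8: window 'adc' -> no
  Pos 9: window 'dcd' -> no
  Pos 10: window 'cd' -> no
  Pos 11: window 'd' -> no
Total matches: 1

1


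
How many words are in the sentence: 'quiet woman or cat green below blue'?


Counting words by splitting on spaces:
  Word 1: 'quiet'
  Word 2: 'woman'
  Word 3: 'or'
  Word 4: 'cat'
  Word 5: 'green'
  Word 6: 'below'
  Word 7: 'blue'
Total words: 7

7


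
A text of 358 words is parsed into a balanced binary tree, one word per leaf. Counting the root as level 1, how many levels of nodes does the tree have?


In a balanced binary tree with n leaves the deepest leaf is ceil(log2(n)) edges below the root,
so counting node levels inclusive of root and leaves gives ceil(log2(n)) + 1 levels.
log2(358) = 8.4838
ceil(8.4838) = 9
levels = 9 + 1 = 10

10


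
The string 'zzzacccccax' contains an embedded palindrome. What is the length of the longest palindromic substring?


Scanning 'zzzacccccax' for palindromic substrings.
Substring at positions 3-9: 'accccca'.
Check: reverse('accccca') = 'accccca' -> palindrome confirmed.
Neighbouring characters ('z' / 'x') break symmetry, so it cannot extend further.
No longer palindromic substring exists; longest length = 7

7


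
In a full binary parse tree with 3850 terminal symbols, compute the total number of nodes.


Leaf nodes (terminals): 3850
Internal nodes = n - 1 = 3850 - 1 = 3849
Total = leaves + internal = 3850 + 3849 = 7699

7699


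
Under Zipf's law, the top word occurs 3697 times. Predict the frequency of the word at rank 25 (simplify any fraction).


Zipf's law: freq(rank) = f1 / rank
f1 = 3697, rank = 25
freq = 3697 / 25
GCD(3697, 25) = 1
Simplified: 3697/25

3697/25


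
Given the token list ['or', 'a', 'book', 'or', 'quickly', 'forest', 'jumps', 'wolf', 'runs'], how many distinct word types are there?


Listing all tokens and tracking unique types:
  Token 1: 'or' -> NEW (unique so far: 1)
  Token 2: 'a' -> NEW (unique so far: 2)
  Token 3: 'book' -> NEW (unique so far: 3)
  Token 4: 'or' -> duplicate (unique so far: 3)
  Token 5: 'quickly' -> NEW (unique so far: 4)
  Token 6: 'forest' -> NEW (unique so far: 5)
  Token 7: 'jumps' -> NEW (unique so far: 6)
  Token 8: 'wolf' -> NEW (unique so far: 7)
  Token 9: 'runs' -> NEW (unique so far: 8)
Unique types: ('a', 'book', 'forest', 'jumps', 'or', 'quickly', 'runs', 'wolf')
Vocabulary size: 8

8


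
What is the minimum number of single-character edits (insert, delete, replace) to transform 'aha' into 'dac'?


Building DP table for s1='aha' (len 3) and s2='dac' (len 3):
       d  a  c
    0  1  2  3
  a 1  1  1  2
  h 2  2  2  2
  a 3  3  2  3
Edit distance = dp[3][3] = 3

3


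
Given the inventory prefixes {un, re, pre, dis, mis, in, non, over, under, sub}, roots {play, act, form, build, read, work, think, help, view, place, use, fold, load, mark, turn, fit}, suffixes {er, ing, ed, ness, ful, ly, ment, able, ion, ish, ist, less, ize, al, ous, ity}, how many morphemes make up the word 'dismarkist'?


Segmenting 'dismarkist' against the inventory:
  'dis' -> prefix (morpheme 1)
  'mark' -> root (morpheme 2)
  'ist' -> suffix (morpheme 3)
Total morphemes: 3

3


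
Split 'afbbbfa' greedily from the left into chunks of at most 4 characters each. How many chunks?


'afbbbfa' has 7 characters.
Chunking with max size 4:
  Chunk 1: 'afbb' (positions 0-3)
  Chunk 2: 'bfa' (positions 4-6)
Total chunks: ceil(7 / 4) = 2

2


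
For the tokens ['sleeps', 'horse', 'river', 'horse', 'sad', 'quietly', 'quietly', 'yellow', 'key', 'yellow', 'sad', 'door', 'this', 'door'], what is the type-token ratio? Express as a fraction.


Tokens: 14
Unique types: ('door', 'horse', 'key', 'quietly', 'river', 'sad', 'sleeps', 'this', 'yellow') = 9
TTR = 9/14
Already in lowest terms.

9/14


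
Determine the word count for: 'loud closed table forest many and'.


Counting words by splitting on spaces:
  Word 1: 'loud'
  Word 2: 'closed'
  Word 3: 'table'
  Word 4: 'forest'
  Word 5: 'many'
  Word 6: 'and'
Total words: 6

6


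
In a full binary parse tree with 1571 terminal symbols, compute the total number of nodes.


Leaf nodes (terminals): 1571
Internal nodes = n - 1 = 1571 - 1 = 1570
Total = leaves + internal = 1571 + 1570 = 3141

3141


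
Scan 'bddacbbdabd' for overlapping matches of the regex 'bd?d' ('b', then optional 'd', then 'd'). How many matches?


Pattern: bd?d means 'b', then optional 'd', then 'd'.
Scanning 'bddacbbdabd' position-by-position:
  Pos 0: window 'bdd' -> MATCH
  Pos 1: window 'dda' -> no
  Pos 2: window 'dac' -> no
  Pos 3: window 'acb' -> no
  Pos 4: window 'cbb' -> no
  Pos 5: window 'bbd' -> no
  Pos 6: window 'bda' -> MATCH
  Pos 7: window 'dab' -> no
  Pos 8: window 'abd' -> no
  Pos 9: window 'bd' -> MATCH
  Pos 10: window 'd' -> no
Total matches: 3

3


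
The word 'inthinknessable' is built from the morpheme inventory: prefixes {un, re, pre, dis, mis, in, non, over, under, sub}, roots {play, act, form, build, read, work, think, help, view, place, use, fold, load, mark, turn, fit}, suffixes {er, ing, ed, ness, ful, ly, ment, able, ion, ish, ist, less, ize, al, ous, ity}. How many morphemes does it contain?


Segmenting 'inthinknessable' against the inventory:
  'in' -> prefix (morpheme 1)
  'think' -> root (morpheme 2)
  'ness' -> suffix (morpheme 3)
  'able' -> suffix (morpheme 4)
Total morphemes: 4

4


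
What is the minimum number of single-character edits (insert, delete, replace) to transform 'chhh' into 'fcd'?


Building DP table for s1='chhh' (len 4) and s2='fcd' (len 3):
       f  c  d
    0  1  2  3
  c 1  1  1  2
  h 2  2  2  2
  h 3  3  3  3
  h 4  4  4  4
Edit distance = dp[4][3] = 4

4


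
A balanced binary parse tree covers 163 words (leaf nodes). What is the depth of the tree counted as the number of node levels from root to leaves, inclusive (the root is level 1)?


In a balanced binary tree with n leaves the deepest leaf is ceil(log2(n)) edges below the root,
so counting node levels inclusive of root and leaves gives ceil(log2(n)) + 1 levels.
log2(163) = 7.3487
ceil(7.3487) = 8
levels = 8 + 1 = 9

9


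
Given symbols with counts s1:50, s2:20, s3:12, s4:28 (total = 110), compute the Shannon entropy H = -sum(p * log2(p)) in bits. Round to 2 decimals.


Computing entropy H = -sum(p_i * log2(p_i)):
  s1: p = 50/110 = 0.4545, -p*log2(p) = 0.5170
  s2: p = 20/110 = 0.1818, -p*log2(p) = 0.4472
  s3: p = 12/110 = 0.1091, -p*log2(p) = 0.3487
  s4: p = 28/110 = 0.2545, -p*log2(p) = 0.5025
H = sum of terms = 1.8154
Rounded to 2 decimals: 1.82

1.82


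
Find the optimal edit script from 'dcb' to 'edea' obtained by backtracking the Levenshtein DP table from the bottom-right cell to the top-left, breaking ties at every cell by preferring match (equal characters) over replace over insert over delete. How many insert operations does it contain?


Edit distance = 3. Backtracking from cell (3, 4) with preference match > replace > insert > delete,
then listing the resulting alignment 'dcb' -> 'edea' left to right:
  Step 1: insert 'e' [insertion #1]
  Step 2: keep 'd'
  Step 3: replace c->e
  Step 4: replace b->a
Total insertions: 1

1


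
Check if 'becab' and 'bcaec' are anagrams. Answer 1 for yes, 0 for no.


Sort characters of 'becab': 'abbce'
Sort characters of 'bcaec': 'abcce'
Sorted forms differ -> they are NOT anagrams
Result: 0

0


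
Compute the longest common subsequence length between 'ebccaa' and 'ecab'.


DP table for LCS of 'ebccaa' and 'ecab':
       e  c  a  b
    0  0  0  0  0
  e 0  1  1  1  1
  b 0  1  1  1  2
  c 0  1  2  2  2
  c 0  1  2  2  2
  a 0  1  2  3  3
  a 0  1  2  3  3
LCS: 'eca'
LCS length = 3

3


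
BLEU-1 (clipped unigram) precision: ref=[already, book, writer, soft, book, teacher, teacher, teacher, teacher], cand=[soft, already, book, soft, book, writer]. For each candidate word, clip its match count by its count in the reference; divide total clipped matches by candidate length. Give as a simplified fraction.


Reference word counts: {'already': 1, 'book': 2, 'soft': 1, 'teacher': 4, 'writer': 1}
Checking each candidate word (with clipping):
  'soft' -> in reference (ref count 1, used 1/1) -> match (matches: 1)
  'already' -> in reference (ref count 1, used 1/1) -> match (matches: 2)
  'book' -> in reference (ref count 2, used 1/2) -> match (matches: 3)
  'soft' -> ref count 1 already used up (1/1) -> clipped, no match (matches: 3)
  'book' -> in reference (ref count 2, used 2/2) -> match (matches: 4)
  'writer' -> in reference (ref count 1, used 1/1) -> match (matches: 5)
Clipped matches: 5, Candidate length: 6
Precision = 5/6

5/6


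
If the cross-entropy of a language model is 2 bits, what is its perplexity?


Perplexity formula: PP = 2^H
H = 2
PP = 2^2
Steps: 2^1 = 2, 2^2 = 4
PP = 4

4


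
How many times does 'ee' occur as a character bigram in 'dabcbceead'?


Scanning 'dabcbceead' for bigram 'ee':
  Position 0: 'da' -> no
  Position 1: 'ab' -> no
  Position 2: 'bc' -> no
  Position 3: 'cb' -> no
  Position 4: 'bc' -> no
  Position 5: 'ce' -> no
  Position 6: 'ee' -> MATCH
  Position 7: 'ea' -> no
  Position 8: 'ad' -> no
Total matches: 1

1


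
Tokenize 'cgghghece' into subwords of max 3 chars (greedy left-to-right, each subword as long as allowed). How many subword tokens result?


'cgghghece' has 9 characters.
Chunking with max size 3:
  Chunk 1: 'cgg' (positions 0-2)
  Chunk 2: 'hgh' (positions 3-5)
  Chunk 3: 'ece' (positions 6-8)
Total chunks: ceil(9 / 3) = 3

3


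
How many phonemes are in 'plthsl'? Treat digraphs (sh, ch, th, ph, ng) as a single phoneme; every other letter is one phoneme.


Parsing 'plthsl' greedily, digraphs first:
  'p' -> consonant phoneme (phonemes so far: 1)
  'l' -> consonant phoneme (phonemes so far: 2)
  'th' -> digraph (1 consonant phoneme) (phonemes so far: 3)
  's' -> consonant phoneme (phonemes so far: 4)
  'l' -> consonant phoneme (phonemes so far: 5)
Total phonemes: 5

5


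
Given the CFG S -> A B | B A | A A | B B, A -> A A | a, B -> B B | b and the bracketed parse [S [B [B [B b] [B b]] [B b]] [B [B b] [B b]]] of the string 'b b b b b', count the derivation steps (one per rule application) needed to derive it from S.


Every bracketed nonterminal node [X ...] in the tree is produced by exactly one rule application.
Reading the tree off as a leftmost derivation:
  Step 1: S  =>  B B   (applied S -> B B)
  Step 2: B B  =>  B B B   (applied B -> B B)
  Step 3: B B B  =>  B B B B   (applied B -> B B)
  Step 4: B B B B  =>  b B B B   (applied B -> b)
  Step 5: b B B B  =>  b b B B   (applied B -> b)
  Step 6: b b B B  =>  b b b B   (applied B -> b)
  Step 7: b b b B  =>  b b b B B   (applied B -> B B)
  Step 8: b b b B B  =>  b b b b B   (applied B -> b)
  Step 9: b b b b B  =>  b b b b b   (applied B -> b)
Final yield: b b b b b
Total rewrite steps: 9

9


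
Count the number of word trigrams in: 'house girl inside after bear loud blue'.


Word trigrams from [7] words:
  Trigram 1: (house girl inside)
  Trigram 2: (girl inside after)
  Trigram 3: (inside after bear)
  Trigram 4: (after bear loud)
  Trigram 5: (bear loud blue)
Total word trigrams: 7 - 2 = 5

5


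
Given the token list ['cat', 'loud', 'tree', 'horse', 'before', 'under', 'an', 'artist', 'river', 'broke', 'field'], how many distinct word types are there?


Listing all tokens and tracking unique types:
  Token 1: 'cat' -> NEW (unique so far: 1)
  Token 2: 'loud' -> NEW (unique so far: 2)
  Token 3: 'tree' -> NEW (unique so far: 3)
  Token 4: 'horse' -> NEW (unique so far: 4)
  Token 5: 'before' -> NEW (unique so far: 5)
  Token 6: 'under' -> NEW (unique so far: 6)
  Token 7: 'an' -> NEW (unique so far: 7)
  Token 8: 'artist' -> NEW (unique so far: 8)
  Token 9: 'river' -> NEW (unique so far: 9)
  Token 10: 'broke' -> NEW (unique so far: 10)
  Token 11: 'field' -> NEW (unique so far: 11)
Unique types: ('an', 'artist', 'before', 'broke', 'cat', 'field', 'horse', 'loud', 'river', 'tree', 'under')
Vocabulary size: 11

11


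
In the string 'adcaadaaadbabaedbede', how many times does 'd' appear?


Scanning 'adcaadaaadbabaedbede' for 'd':
  Position 1: 'd' -> MATCH (count: 1)
  Position 5: 'd' -> MATCH (count: 2)
  Position 9: 'd' -> MATCH (count: 3)
  Position 15: 'd' -> MATCH (count: 4)
  Position 18: 'd' -> MATCH (count: 5)
Total occurrences of 'd': 5

5


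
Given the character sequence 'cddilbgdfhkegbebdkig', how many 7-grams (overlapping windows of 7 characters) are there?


String 'cddilbgdfhkegbebdkig' has length L = 20.
Number of overlapping n-grams = L - n + 1
Substituting: 20 - 7 + 1 = 14

14


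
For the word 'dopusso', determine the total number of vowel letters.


Scanning each character of 'dopusso':
  Position 1: 'd' -> consonant (running count: 0)
  Position 2: 'o' -> vowel (running count: 1)
  Position 3: 'p' -> consonant (running count: 1)
  Position 4: 'u' -> vowel (running count: 2)
  Position 5: 's' -> consonant (running count: 2)
  Position 6: 's' -> consonant (running count: 2)
  Position 7: 'o' -> vowel (running count: 3)
Total vowels: 3

3


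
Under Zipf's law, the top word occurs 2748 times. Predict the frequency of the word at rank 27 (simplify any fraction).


Zipf's law: freq(rank) = f1 / rank
f1 = 2748, rank = 27
freq = 2748 / 27
GCD(2748, 27) = 3
Simplified: 916/9

916/9


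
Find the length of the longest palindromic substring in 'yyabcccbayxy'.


Scanning 'yyabcccbayxy' for palindromic substrings.
Substring at positions 1-9: 'yabcccbay'.
Check: reverse('yabcccbay') = 'yabcccbay' -> palindrome confirmed.
Neighbouring characters ('y' / 'x') break symmetry, so it cannot extend further.
No longer palindromic substring exists; longest length = 9

9


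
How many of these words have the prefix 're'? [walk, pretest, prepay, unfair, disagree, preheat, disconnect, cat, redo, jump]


Checking each word for prefix 're':
  'walk' -> no (count: 0)
  'pretest' -> no (count: 0)
  'prepay' -> no (count: 0)
  'unfair' -> no (count: 0)
  'disagree' -> no (count: 0)
  'preheat' -> no (count: 0)
  'disconnect' -> no (count: 0)
  'cat' -> no (count: 0)
  'redo' -> YES, starts with 're' (count: 1)
  'jump' -> no (count: 1)
Total with prefix 're': 1

1


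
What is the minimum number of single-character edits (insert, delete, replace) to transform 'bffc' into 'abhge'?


Building DP table for s1='bffc' (len 4) and s2='abhge' (len 5):
       a  b  h  g  e
    0  1  2  3  4  5
  b 1  1  1  2  3  4
  f 2  2  2  2  3  4
  f 3  3  3  3  3  4
  c 4  4  4  4  4  4
Edit distance = dp[4][5] = 4

4


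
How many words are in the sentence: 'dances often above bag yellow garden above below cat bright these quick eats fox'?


Counting words by splitting on spaces:
  Word 1: 'dances'
  Word 2: 'often'
  Word 3: 'above'
  Word 4: 'bag'
  Word 5: 'yellow'
  Word 6: 'garden'
  Word 7: 'above'
  Word 8: 'below'
  Word 9: 'cat'
  Word 10: 'bright'
  Word 11: 'these'
  Word 12: 'quick'
  Word 13: 'eats'
  Word 14: 'fox'
Total words: 14

14


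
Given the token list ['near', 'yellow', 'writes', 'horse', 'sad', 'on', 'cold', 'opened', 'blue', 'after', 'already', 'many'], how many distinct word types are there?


Listing all tokens and tracking unique types:
  Token 1: 'near' -> NEW (unique so far: 1)
  Token 2: 'yellow' -> NEW (unique so far: 2)
  Token 3: 'writes' -> NEW (unique so far: 3)
  Token 4: 'horse' -> NEW (unique so far: 4)
  Token 5: 'sad' -> NEW (unique so far: 5)
  Token 6: 'on' -> NEW (unique so far: 6)
  Token 7: 'cold' -> NEW (unique so far: 7)
  Token 8: 'opened' -> NEW (unique so far: 8)
  Token 9: 'blue' -> NEW (unique so far: 9)
  Token 10: 'after' -> NEW (unique so far: 10)
  Token 11: 'already' -> NEW (unique so far: 11)
  Token 12: 'many' -> NEW (unique so far: 12)
Unique types: ('after', 'already', 'blue', 'cold', 'horse', 'many', 'near', 'on', 'opened', 'sad', 'writes', 'yellow')
Vocabulary size: 12

12


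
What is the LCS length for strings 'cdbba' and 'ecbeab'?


DP table for LCS of 'cdbba' and 'ecbeab':
       e  c  b  e  a  b
    0  0  0  0  0  0  0
  c 0  0  1  1  1  1  1
  d 0  0  1  1  1  1  1
  b 0  0  1  2  2  2  2
  b 0  0  1  2  2  2  3
  a 0  0  1  2  2  3  3
LCS: 'cbb'
LCS length = 3

3


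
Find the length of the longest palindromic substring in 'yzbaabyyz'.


Scanning 'yzbaabyyz' for palindromic substrings.
Substring at positions 2-5: 'baab'.
Check: reverse('baab') = 'baab' -> palindrome confirmed.
Neighbouring characters ('z' / 'y') break symmetry, so it cannot extend further.
No longer palindromic substring exists; longest length = 4

4


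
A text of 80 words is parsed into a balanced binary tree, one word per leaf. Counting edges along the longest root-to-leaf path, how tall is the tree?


In a balanced binary tree with n leaves the deepest leaf is ceil(log2(n)) edges below the root.
log2(80) = 6.3219
ceil(6.3219) = 7
height (edges) = 7

7


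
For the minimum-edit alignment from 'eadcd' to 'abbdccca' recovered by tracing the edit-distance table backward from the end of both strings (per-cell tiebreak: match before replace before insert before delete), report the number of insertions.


Edit distance = 6. Backtracking from cell (5, 8) with preference match > replace > insert > delete,
then listing the resulting alignment 'eadcd' -> 'abbdccca' left to right:
  Step 1: insert 'a' [insertion #1]
  Step 2: replace e->b
  Step 3: replace a->b
  Step 4: keep 'd'
  Step 5: insert 'c' [insertion #2]
  Step 6: insert 'c' [insertion #3]
  Step 7: keep 'c'
  Step 8: replace d->a
Total insertions: 3

3


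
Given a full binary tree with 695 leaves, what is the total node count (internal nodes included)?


Leaf nodes (terminals): 695
Internal nodes = n - 1 = 695 - 1 = 694
Total = leaves + internal = 695 + 694 = 1389

1389


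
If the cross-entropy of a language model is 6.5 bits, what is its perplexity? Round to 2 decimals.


Perplexity formula: PP = 2^H
H = 6.5
PP = 2^6.5
Decompose: 2^6.5 = 2^6 * 2^0.5 = 2^6 * sqrt(2)
2^6 = 64, sqrt(2) ~ 1.4142136
PP ~ 64 * 1.4142136 = 90.5096704
Rounded to 2 decimals: 90.51

90.51


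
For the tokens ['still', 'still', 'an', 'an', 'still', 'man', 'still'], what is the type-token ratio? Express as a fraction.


Tokens: 7
Unique types: ('an', 'man', 'still') = 3
TTR = 3/7
Already in lowest terms.

3/7


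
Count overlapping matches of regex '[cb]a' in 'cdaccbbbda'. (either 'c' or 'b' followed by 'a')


Pattern: [cb]a means either 'c' or 'b' followed by 'a'.
Scanning 'cdaccbbbda' position-by-position:
  Pos 0: window 'cd' -> no
  Pos 1: window 'da' -> no
  Pos 2: window 'ac' -> no
  Pos 3: window 'cc' -> no
  Pos 4: window 'cb' -> no
  Pos 5: window 'bb' -> no
  Pos 6: window 'bb' -> no
  Pos 7: window 'bd' -> no
  Pos 8: window 'da' -> no
  Pos 9: window 'a' -> no
Total matches: 0

0


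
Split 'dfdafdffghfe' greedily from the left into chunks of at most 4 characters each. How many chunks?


'dfdafdffghfe' has 12 characters.
Chunking with max size 4:
  Chunk 1: 'dfda' (positions 0-3)
  Chunk 2: 'fdff' (positions 4-7)
  Chunk 3: 'ghfe' (positions 8-11)
Total chunks: ceil(12 / 4) = 3

3


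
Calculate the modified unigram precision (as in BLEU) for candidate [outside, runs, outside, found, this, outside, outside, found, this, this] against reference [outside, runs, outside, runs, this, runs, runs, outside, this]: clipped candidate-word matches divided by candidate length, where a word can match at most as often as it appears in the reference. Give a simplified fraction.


Reference word counts: {'outside': 3, 'runs': 4, 'this': 2}
Checking each candidate word (with clipping):
  'outside' -> in reference (ref count 3, used 1/3) -> match (matches: 1)
  'runs' -> in reference (ref count 4, used 1/4) -> match (matches: 2)
  'outside' -> in reference (ref count 3, used 2/3) -> match (matches: 3)
  'found' -> not in reference -> no match (matches: 3)
  'this' -> in reference (ref count 2, used 1/2) -> match (matches: 4)
  'outside' -> in reference (ref count 3, used 3/3) -> match (matches: 5)
  'outside' -> ref count 3 already used up (3/3) -> clipped, no match (matches: 5)
  'found' -> not in reference -> no match (matches: 5)
  'this' -> in reference (ref count 2, used 2/2) -> match (matches: 6)
  'this' -> ref count 2 already used up (2/2) -> clipped, no match (matches: 6)
Clipped matches: 6, Candidate length: 10
Precision = 6/10 = 3/5

3/5


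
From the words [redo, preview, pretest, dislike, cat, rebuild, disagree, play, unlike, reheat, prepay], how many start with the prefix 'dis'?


Checking each word for prefix 'dis':
  'redo' -> no (count: 0)
  'preview' -> no (count: 0)
  'pretest' -> no (count: 0)
  'dislike' -> YES, starts with 'dis' (count: 1)
  'cat' -> no (count: 1)
  'rebuild' -> no (count: 1)
  'disagree' -> YES, starts with 'dis' (count: 2)
  'play' -> no (count: 2)
  'unlike' -> no (count: 2)
  'reheat' -> no (count: 2)
  'prepay' -> no (count: 2)
Total with prefix 'dis': 2

2


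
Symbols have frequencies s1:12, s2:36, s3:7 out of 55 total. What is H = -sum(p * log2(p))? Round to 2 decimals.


Computing entropy H = -sum(p_i * log2(p_i)):
  s1: p = 12/55 = 0.2182, -p*log2(p) = 0.4792
  s2: p = 36/55 = 0.6545, -p*log2(p) = 0.4002
  s3: p = 7/55 = 0.1273, -p*log2(p) = 0.3785
H = sum of terms = 1.2579
Rounded to 2 decimals: 1.26

1.26


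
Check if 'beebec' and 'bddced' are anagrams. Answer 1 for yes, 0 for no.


Sort characters of 'beebec': 'bbceee'
Sort characters of 'bddced': 'bcddde'
Sorted forms differ -> they are NOT anagrams
Result: 0

0


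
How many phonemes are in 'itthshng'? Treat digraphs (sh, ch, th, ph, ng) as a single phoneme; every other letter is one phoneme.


Parsing 'itthshng' greedily, digraphs first:
  'i' -> vowel phoneme (phonemes so far: 1)
  't' -> consonant phoneme (phonemes so far: 2)
  'th' -> digraph (1 consonant phoneme) (phonemes so far: 3)
  'sh' -> digraph (1 consonant phoneme) (phonemes so far: 4)
  'ng' -> digraph (1 consonant phoneme) (phonemes so far: 5)
Total phonemes: 5

5


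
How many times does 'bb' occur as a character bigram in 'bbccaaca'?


Scanning 'bbccaaca' for bigram 'bb':
  Position 0: 'bb' -> MATCH
  Position 1: 'bc' -> no
  Position 2: 'cc' -> no
  Position 3: 'ca' -> no
  Position 4: 'aa' -> no
  Position 5: 'ac' -> no
  Position 6: 'ca' -> no
Total matches: 1

1


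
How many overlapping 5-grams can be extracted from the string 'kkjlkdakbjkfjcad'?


String 'kkjlkdakbjkfjcad' has length L = 16.
Number of overlapping n-grams = L - n + 1
Substituting: 16 - 5 + 1 = 12

12


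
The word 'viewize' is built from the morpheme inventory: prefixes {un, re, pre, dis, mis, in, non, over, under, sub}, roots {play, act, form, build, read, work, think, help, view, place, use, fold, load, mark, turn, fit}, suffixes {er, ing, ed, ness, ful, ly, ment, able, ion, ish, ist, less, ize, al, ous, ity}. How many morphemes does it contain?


Segmenting 'viewize' against the inventory:
  'view' -> root (morpheme 1)
  'ize' -> suffix (morpheme 2)
Total morphemes: 2

2
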